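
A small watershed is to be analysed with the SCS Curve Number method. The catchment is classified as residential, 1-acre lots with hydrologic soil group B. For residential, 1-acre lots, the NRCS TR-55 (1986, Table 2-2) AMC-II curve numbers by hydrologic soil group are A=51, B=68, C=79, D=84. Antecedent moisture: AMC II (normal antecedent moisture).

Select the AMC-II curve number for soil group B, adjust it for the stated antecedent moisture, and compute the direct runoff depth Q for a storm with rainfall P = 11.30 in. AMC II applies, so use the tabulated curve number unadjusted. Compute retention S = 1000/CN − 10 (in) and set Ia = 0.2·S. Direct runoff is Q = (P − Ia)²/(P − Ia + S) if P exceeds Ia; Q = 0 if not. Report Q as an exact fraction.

NRCS table: residential, 1-acre lots, soil group B → CN(II) = 68
AMC II — tabulated CN = 68 applies directly.
S = 1000/68 − 10 = 80/17 in ≈ 4.706 in
Ia = 0.2·(80/17) = 16/17 in ≈ 0.941 in
Excess rainfall: 11.300 − 0.941 = 10.359 in; P > Ia so Q > 0
Runoff Q = (P−Ia)²/(P−Ia+S) = (10.359)²/(10.359+4.706) = 3101121/435370 ≈ 7.123 in

Q = 3101121/435370 in ≈ 7.123 in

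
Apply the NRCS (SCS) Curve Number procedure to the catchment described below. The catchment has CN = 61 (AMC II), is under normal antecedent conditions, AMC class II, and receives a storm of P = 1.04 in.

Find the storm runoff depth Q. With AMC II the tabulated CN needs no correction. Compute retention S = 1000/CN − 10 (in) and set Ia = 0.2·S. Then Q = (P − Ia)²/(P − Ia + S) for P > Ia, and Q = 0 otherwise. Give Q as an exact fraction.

Q = 0 in ≈ 0.000 in

CN(II) = 61; AMC II needs no correction.
Retention S: 1000/CN − 10 with CN=61.000 → S = 390/61 ≈ 6.393 in
Ia = 0.2·(390/61) = 78/61 in ≈ 1.279 in
P = 1.040 ≤ Ia = 1.279 in: entire storm abstracted, Q = 0.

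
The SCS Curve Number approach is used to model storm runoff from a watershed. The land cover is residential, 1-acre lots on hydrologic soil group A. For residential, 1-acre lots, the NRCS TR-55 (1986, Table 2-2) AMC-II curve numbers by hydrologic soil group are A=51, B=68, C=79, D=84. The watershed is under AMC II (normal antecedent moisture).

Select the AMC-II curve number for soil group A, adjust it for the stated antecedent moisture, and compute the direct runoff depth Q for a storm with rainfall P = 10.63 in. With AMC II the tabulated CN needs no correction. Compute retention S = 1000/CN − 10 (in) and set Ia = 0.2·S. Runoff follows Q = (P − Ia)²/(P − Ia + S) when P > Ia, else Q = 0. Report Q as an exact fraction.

Q = 1972514569/476406300 in ≈ 4.140 in

NRCS table: residential, 1-acre lots, soil group A → CN(II) = 51
AMC II — tabulated CN = 51 applies directly.
Retention S: 1000/CN − 10 with CN=51.000 → S = 490/51 ≈ 9.608 in
Ia = 0.2S: 0.2·9.608 = 1.922 in (exactly 98/51)
P − Ia = 10.630 − 1.922 = 44413/5100 ≈ 8.708 in (> 0, runoff occurs)
Runoff Q = (P−Ia)²/(P−Ia+S) = (8.708)²/(8.708+9.608) = 1972514569/476406300 ≈ 4.140 in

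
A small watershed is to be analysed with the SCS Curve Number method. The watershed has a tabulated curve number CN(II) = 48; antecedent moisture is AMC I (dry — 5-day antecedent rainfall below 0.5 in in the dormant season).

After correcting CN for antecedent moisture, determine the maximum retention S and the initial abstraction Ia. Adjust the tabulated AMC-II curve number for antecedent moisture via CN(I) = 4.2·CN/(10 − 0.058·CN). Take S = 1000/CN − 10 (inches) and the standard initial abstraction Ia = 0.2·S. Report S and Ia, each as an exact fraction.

CN(I) from CN(II)=48: (4.2·48)/(10 − 0.058·48) = 12600/451 ≈ 27.938
Retention S: 1000/CN − 10 with CN=27.938 → S = 1625/63 ≈ 25.794 in
Ia = 0.2S: 0.2·25.794 = 5.159 in (exactly 325/63)

S = 1625/63 in ≈ 25.794 in; Ia = 325/63 in ≈ 5.159 in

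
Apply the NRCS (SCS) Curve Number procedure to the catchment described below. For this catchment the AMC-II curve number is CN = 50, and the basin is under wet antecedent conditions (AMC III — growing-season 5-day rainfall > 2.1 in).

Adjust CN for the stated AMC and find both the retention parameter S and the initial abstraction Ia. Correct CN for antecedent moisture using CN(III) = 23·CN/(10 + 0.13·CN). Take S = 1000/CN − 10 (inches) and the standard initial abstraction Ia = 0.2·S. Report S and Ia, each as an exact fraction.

CN(III) from CN(II)=50: (23·50)/(10 + 0.13·50) = 2300/33 ≈ 69.697
Max retention: S = 1000/(2300/33) − 10 = 100/23 in (≈ 4.348 in)
Ia = 0.2·(100/23) = 20/23 in ≈ 0.870 in

S = 100/23 in ≈ 4.348 in; Ia = 20/23 in ≈ 0.870 in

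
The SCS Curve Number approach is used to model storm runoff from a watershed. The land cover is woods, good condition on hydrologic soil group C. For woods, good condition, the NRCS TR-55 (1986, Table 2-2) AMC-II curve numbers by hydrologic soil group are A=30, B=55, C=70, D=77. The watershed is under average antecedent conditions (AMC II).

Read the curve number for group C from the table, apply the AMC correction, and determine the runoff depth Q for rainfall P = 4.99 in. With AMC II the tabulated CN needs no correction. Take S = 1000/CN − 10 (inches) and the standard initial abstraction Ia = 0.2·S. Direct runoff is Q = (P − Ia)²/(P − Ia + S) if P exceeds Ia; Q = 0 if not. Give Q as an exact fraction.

Q = 8369449/4125100 in ≈ 2.029 in

NRCS table: woods, good condition, soil group C → CN(II) = 70
CN(II) = 70; AMC II needs no correction.
Retention S: 1000/CN − 10 with CN=70.000 → S = 30/7 ≈ 4.286 in
Initial abstraction Ia = S/5 = (30/7)/5 = 6/7 ≈ 0.857 in
Excess rainfall: 4.990 − 0.857 = 4.133 in; P > Ia so Q > 0
Q: (2893/700)² ÷ (5893/700) = 8369449/4125100 in (≈ 2.029 in)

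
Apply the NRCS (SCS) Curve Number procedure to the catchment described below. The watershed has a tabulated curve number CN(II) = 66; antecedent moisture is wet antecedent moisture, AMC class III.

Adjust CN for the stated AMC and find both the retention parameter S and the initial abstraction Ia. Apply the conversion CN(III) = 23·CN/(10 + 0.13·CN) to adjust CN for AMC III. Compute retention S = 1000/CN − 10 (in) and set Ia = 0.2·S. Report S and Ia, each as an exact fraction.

Wet (AMC III): CN(III) = 23·66/(10 + 0.13·66) = 1518/(929/50) = 75900/929 ≈ 81.701
S = 1000/(75900/929) − 10 = 1700/759 in ≈ 2.240 in
Ia = 0.2S: 0.2·2.240 = 0.448 in (exactly 340/759)

S = 1700/759 in ≈ 2.240 in; Ia = 340/759 in ≈ 0.448 in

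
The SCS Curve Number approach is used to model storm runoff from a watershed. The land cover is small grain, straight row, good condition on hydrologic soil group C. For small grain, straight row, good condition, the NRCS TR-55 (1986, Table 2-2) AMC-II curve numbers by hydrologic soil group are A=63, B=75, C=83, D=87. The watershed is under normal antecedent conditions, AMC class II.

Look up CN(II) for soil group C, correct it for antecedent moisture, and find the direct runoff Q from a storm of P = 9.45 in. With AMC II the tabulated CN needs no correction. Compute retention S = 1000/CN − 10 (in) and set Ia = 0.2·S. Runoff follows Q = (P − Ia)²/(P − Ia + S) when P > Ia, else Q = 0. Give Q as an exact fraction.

NRCS table: small grain, straight row, good condition, soil group C → CN(II) = 83
CN(II) = 83; AMC II needs no correction.
Retention S: 1000/CN − 10 with CN=83.000 → S = 170/83 ≈ 2.048 in
Ia = 0.2·(170/83) = 34/83 in ≈ 0.410 in
Excess rainfall: 9.450 − 0.410 = 9.040 in; P > Ia so Q > 0
Q = (15007/1660)²/((15007/1660) + 170/83) = (225210049/2755600)/(18407/1660) = 225210049/30555620 in ≈ 7.370 in

Q = 225210049/30555620 in ≈ 7.370 in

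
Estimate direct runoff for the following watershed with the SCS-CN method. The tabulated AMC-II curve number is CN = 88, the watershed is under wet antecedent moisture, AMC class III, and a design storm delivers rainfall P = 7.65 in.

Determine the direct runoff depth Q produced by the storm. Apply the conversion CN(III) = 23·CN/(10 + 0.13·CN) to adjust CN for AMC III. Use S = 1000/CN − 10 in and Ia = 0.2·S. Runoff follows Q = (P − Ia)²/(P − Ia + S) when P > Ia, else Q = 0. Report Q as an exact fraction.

CN(III) from CN(II)=88: (23·88)/(10 + 0.13·88) = 6325/67 ≈ 94.403
Max retention: S = 1000/(6325/67) − 10 = 150/253 in (≈ 0.593 in)
Initial abstraction Ia = S/5 = (150/253)/5 = 30/253 ≈ 0.119 in
Since P=7.650 > Ia=0.119: effective rainfall P−Ia = 38109/5060 in
Q = (38109/5060)²/((38109/5060) + 150/253) = (1452295881/25603600)/(41109/5060) = 484098627/69337180 in ≈ 6.982 in

Q = 484098627/69337180 in ≈ 6.982 in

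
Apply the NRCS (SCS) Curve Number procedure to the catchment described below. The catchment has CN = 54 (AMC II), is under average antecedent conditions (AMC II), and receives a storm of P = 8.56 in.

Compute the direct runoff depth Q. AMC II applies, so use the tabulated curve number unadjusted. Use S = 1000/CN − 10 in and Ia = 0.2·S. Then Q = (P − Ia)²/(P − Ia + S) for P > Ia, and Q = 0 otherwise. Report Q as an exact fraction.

AMC II — tabulated CN = 54 applies directly.
Max retention: S = 1000/54 − 10 = 230/27 in (≈ 8.519 in)
Ia = 0.2S: 0.2·8.519 = 1.704 in (exactly 46/27)
Since P=8.560 > Ia=1.704: effective rainfall P−Ia = 4628/675 in
Q = (4628/675)²/((4628/675) + 230/27) = (21418384/455625)/(10378/675) = 10709192/3502575 in ≈ 3.058 in

Q = 10709192/3502575 in ≈ 3.058 in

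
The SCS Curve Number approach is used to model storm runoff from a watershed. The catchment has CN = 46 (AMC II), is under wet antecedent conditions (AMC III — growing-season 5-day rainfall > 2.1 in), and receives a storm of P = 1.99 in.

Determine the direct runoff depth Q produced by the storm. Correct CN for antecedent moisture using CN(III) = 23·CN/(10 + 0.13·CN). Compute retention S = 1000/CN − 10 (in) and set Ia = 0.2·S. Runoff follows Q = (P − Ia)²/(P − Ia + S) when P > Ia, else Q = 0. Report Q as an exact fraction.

Adjust CN=46 to AMC III: 23·46/(10 + 0.13·46) → 1058 ÷ (799/50) = 52900/799 ≈ 66.208
Max retention: S = 1000/(52900/799) − 10 = 2700/529 in (≈ 5.104 in)
Ia = 0.2·(2700/529) = 540/529 in ≈ 1.021 in
P − Ia = 1.990 − 1.021 = 51271/52900 ≈ 0.969 in (> 0, runoff occurs)
Runoff Q = (P−Ia)²/(P−Ia+S) = (0.969)²/(0.969+5.104) = 2628715441/16995235900 ≈ 0.155 in

Q = 2628715441/16995235900 in ≈ 0.155 in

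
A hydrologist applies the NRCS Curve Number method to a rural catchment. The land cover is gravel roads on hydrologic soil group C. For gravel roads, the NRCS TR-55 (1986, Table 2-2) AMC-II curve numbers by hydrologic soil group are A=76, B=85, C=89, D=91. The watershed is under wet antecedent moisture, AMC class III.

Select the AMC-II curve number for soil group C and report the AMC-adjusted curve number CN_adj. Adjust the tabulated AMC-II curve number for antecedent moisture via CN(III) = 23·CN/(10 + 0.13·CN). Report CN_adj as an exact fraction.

NRCS table: gravel roads, soil group C → CN(II) = 89
Wet (AMC III): CN(III) = 23·89/(10 + 0.13·89) = 2047/(2157/100) = 204700/2157 ≈ 94.900

CN_adj = 204700/2157 ≈ 94.900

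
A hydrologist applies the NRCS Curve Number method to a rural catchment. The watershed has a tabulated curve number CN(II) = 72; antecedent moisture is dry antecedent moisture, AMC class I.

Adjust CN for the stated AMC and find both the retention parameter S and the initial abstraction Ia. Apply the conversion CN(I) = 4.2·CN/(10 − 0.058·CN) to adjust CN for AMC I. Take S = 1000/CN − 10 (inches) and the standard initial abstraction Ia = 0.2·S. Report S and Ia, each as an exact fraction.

Dry (AMC I): CN(I) = 4.2·72/(10 − 0.058·72) = (1512/5)/(728/125) = 675/13 ≈ 51.923
Retention S: 1000/CN − 10 with CN=51.923 → S = 250/27 ≈ 9.259 in
Ia = 0.2·(250/27) = 50/27 in ≈ 1.852 in

S = 250/27 in ≈ 9.259 in; Ia = 50/27 in ≈ 1.852 in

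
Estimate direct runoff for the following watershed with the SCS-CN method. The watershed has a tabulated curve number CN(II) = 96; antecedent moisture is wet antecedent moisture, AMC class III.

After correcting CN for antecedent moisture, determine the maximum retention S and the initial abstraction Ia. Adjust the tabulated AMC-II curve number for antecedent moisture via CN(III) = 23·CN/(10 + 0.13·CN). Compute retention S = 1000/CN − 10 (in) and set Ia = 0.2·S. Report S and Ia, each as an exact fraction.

CN(III) from CN(II)=96: (23·96)/(10 + 0.13·96) = 27600/281 ≈ 98.221
S = 1000/(27600/281) − 10 = 25/138 in ≈ 0.181 in
Ia = 0.2·(25/138) = 5/138 in ≈ 0.036 in

S = 25/138 in ≈ 0.181 in; Ia = 5/138 in ≈ 0.036 in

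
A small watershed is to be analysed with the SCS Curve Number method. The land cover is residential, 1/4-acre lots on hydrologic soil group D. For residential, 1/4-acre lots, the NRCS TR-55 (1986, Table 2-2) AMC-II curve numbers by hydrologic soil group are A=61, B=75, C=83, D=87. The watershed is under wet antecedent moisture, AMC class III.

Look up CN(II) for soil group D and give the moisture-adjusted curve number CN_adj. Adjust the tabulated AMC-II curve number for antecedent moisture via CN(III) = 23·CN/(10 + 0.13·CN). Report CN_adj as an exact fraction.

NRCS table: residential, 1/4-acre lots, soil group D → CN(II) = 87
Wet (AMC III): CN(III) = 23·87/(10 + 0.13·87) = 2001/(2131/100) = 200100/2131 ≈ 93.900

CN_adj = 200100/2131 ≈ 93.900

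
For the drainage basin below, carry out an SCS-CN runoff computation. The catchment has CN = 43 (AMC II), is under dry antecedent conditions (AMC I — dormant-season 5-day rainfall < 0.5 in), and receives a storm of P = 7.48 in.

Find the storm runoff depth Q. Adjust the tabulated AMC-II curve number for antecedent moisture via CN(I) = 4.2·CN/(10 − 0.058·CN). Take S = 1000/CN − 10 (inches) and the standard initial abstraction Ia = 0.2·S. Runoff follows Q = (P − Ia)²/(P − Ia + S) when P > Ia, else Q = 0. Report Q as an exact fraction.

Q = 77211369/1853309675 in ≈ 0.042 in

Dry (AMC I): CN(I) = 4.2·43/(10 − 0.058·43) = (903/5)/(3753/500) = 30100/1251 ≈ 24.061
Retention S: 1000/CN − 10 with CN=24.061 → S = 9500/301 ≈ 31.561 in
Ia = 0.2S: 0.2·31.561 = 6.312 in (exactly 1900/301)
Excess rainfall: 7.480 − 6.312 = 1.168 in; P > Ia so Q > 0
Runoff Q = (P−Ia)²/(P−Ia+S) = (1.168)²/(1.168+31.561) = 77211369/1853309675 ≈ 0.042 in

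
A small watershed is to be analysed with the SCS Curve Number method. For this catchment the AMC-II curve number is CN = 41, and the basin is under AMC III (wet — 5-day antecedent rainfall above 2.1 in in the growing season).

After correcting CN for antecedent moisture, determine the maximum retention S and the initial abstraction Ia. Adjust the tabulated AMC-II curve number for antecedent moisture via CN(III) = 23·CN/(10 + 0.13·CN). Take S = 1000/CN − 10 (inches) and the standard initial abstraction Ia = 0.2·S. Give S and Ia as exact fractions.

CN(III) from CN(II)=41: (23·41)/(10 + 0.13·41) = 94300/1533 ≈ 61.513
Max retention: S = 1000/(94300/1533) − 10 = 5900/943 in (≈ 6.257 in)
Ia = 0.2·(5900/943) = 1180/943 in ≈ 1.251 in

S = 5900/943 in ≈ 6.257 in; Ia = 1180/943 in ≈ 1.251 in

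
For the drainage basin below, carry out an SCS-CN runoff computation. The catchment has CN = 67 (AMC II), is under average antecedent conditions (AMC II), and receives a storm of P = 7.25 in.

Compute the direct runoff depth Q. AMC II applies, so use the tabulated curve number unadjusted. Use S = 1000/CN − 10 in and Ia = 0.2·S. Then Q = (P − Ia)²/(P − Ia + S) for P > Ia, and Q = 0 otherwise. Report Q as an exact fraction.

AMC II — tabulated CN = 67 applies directly.
S = 1000/67 − 10 = 330/67 in ≈ 4.925 in
Ia = 0.2S: 0.2·4.925 = 0.985 in (exactly 66/67)
Since P=7.250 > Ia=0.985: effective rainfall P−Ia = 1679/268 in
Q = (1679/268)²/((1679/268) + 330/67) = (2819041/71824)/(2999/268) = 2819041/803732 in ≈ 3.507 in

Q = 2819041/803732 in ≈ 3.507 in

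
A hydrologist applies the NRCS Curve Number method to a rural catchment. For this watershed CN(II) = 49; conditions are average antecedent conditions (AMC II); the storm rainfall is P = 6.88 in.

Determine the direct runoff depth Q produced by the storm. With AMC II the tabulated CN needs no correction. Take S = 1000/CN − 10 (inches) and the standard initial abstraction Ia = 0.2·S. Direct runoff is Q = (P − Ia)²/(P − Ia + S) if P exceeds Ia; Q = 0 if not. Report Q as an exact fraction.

Q = 8637721/5704825 in ≈ 1.514 in

AMC II — tabulated CN = 49 applies directly.
S = 1000/49 − 10 = 510/49 in ≈ 10.408 in
Ia = 0.2·(510/49) = 102/49 in ≈ 2.082 in
Excess rainfall: 6.880 − 2.082 = 4.798 in; P > Ia so Q > 0
Q = (5878/1225)²/((5878/1225) + 510/49) = (34550884/1500625)/(18628/1225) = 8637721/5704825 in ≈ 1.514 in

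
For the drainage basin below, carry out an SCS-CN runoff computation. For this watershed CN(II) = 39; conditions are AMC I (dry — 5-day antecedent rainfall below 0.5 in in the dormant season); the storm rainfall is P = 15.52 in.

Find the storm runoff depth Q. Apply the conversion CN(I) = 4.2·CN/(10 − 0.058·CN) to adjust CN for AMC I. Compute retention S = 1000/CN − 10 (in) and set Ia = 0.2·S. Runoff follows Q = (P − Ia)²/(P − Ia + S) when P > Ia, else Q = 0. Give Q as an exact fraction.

Adjust CN=39 to AMC I: 4.2·39/(10 − 0.058·39) → (819/5) ÷ (3869/500) = 81900/3869 ≈ 21.168
S = 1000/(81900/3869) − 10 = 30500/819 in ≈ 37.241 in
Ia = 0.2S: 0.2·37.241 = 7.448 in (exactly 6100/819)
Excess rainfall: 15.520 − 7.448 = 8.072 in; P > Ia so Q > 0
Q: (165272/20475)² ÷ (927772/20475) = 6828708496/4749032925 in (≈ 1.438 in)

Q = 6828708496/4749032925 in ≈ 1.438 in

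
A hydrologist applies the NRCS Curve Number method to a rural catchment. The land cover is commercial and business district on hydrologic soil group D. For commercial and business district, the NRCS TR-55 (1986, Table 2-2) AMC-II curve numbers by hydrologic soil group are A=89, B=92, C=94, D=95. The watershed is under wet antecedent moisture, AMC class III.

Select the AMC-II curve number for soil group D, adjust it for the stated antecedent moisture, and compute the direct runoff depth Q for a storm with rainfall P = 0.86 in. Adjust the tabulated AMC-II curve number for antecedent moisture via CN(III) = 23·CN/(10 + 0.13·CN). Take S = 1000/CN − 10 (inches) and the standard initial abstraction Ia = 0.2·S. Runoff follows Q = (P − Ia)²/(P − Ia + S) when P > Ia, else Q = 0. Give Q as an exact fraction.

NRCS table: commercial and business district, soil group D → CN(II) = 95
CN(III) from CN(II)=95: (23·95)/(10 + 0.13·95) = 43700/447 ≈ 97.763
Max retention: S = 1000/(43700/447) − 10 = 100/437 in (≈ 0.229 in)
Ia = 0.2·(100/437) = 20/437 in ≈ 0.046 in
Since P=0.860 > Ia=0.046: effective rainfall P−Ia = 17791/21850 in
Q: (17791/21850)² ÷ (22791/21850) = 316519681/497983350 in (≈ 0.636 in)

Q = 316519681/497983350 in ≈ 0.636 in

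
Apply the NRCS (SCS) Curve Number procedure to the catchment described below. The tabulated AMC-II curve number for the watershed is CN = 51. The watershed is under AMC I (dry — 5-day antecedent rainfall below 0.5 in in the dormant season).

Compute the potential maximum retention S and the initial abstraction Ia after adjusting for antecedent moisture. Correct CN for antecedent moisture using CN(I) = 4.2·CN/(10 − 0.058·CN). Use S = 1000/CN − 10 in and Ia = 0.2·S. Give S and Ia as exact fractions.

S = 3500/153 in ≈ 22.876 in; Ia = 700/153 in ≈ 4.575 in

CN(I) from CN(II)=51: (4.2·51)/(10 − 0.058·51) = 15300/503 ≈ 30.417
Max retention: S = 1000/(15300/503) − 10 = 3500/153 in (≈ 22.876 in)
Initial abstraction Ia = S/5 = (3500/153)/5 = 700/153 ≈ 4.575 in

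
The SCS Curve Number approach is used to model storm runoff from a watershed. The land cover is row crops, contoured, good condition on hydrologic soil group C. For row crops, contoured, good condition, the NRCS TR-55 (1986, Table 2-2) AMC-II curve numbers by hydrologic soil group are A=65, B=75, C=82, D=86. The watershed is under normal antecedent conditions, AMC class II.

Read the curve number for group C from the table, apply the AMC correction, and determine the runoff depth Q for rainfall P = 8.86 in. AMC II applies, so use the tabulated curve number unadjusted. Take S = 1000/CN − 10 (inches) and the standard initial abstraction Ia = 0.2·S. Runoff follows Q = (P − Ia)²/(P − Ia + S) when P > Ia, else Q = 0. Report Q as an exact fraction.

NRCS table: row crops, contoured, good condition, soil group C → CN(II) = 82
AMC II — tabulated CN = 82 applies directly.
Retention S: 1000/CN − 10 with CN=82.000 → S = 90/41 ≈ 2.195 in
Ia = 0.2·(90/41) = 18/41 in ≈ 0.439 in
P − Ia = 8.860 − 0.439 = 17263/2050 ≈ 8.421 in (> 0, runoff occurs)
Q: (17263/2050)² ÷ (21763/2050) = 298011169/44614150 in (≈ 6.680 in)

Q = 298011169/44614150 in ≈ 6.680 in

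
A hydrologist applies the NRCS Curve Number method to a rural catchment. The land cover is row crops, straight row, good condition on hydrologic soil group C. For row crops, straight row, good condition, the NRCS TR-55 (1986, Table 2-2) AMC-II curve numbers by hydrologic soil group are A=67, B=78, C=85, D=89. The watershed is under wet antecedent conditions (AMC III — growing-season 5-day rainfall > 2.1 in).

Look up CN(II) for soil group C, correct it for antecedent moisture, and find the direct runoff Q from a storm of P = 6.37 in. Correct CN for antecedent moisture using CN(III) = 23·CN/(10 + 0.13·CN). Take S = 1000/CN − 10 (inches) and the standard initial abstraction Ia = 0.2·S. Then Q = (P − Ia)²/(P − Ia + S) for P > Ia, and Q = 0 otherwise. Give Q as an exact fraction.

NRCS table: row crops, straight row, good condition, soil group C → CN(II) = 85
Wet (AMC III): CN(III) = 23·85/(10 + 0.13·85) = 1955/(421/20) = 39100/421 ≈ 92.874
Max retention: S = 1000/(39100/421) − 10 = 300/391 in (≈ 0.767 in)
Ia = 0.2·(300/391) = 60/391 in ≈ 0.153 in
Since P=6.370 > Ia=0.153: effective rainfall P−Ia = 243067/39100 in
Runoff Q = (P−Ia)²/(P−Ia+S) = (6.217)²/(6.217+0.767) = 59081566489/10676919700 ≈ 5.534 in

Q = 59081566489/10676919700 in ≈ 5.534 in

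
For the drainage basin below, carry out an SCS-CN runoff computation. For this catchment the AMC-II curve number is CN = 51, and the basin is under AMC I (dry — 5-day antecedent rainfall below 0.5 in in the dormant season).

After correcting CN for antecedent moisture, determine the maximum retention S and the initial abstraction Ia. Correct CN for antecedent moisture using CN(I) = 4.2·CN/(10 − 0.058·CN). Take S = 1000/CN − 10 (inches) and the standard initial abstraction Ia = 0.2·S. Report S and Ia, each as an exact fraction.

CN(I) from CN(II)=51: (4.2·51)/(10 − 0.058·51) = 15300/503 ≈ 30.417
Retention S: 1000/CN − 10 with CN=30.417 → S = 3500/153 ≈ 22.876 in
Ia = 0.2S: 0.2·22.876 = 4.575 in (exactly 700/153)

S = 3500/153 in ≈ 22.876 in; Ia = 700/153 in ≈ 4.575 in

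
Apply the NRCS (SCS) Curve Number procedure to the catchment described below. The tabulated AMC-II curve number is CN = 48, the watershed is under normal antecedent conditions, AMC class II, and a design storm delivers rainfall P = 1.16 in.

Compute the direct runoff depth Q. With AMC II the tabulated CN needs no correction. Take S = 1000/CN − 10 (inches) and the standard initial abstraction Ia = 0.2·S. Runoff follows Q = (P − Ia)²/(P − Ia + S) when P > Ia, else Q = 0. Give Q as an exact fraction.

AMC II — tabulated CN = 48 applies directly.
Max retention: S = 1000/48 − 10 = 65/6 in (≈ 10.833 in)
Initial abstraction Ia = S/5 = (65/6)/5 = 13/6 ≈ 2.167 in
P = 1.160 ≤ Ia = 2.167 in: entire storm abstracted, Q = 0.

Q = 0 in ≈ 0.000 in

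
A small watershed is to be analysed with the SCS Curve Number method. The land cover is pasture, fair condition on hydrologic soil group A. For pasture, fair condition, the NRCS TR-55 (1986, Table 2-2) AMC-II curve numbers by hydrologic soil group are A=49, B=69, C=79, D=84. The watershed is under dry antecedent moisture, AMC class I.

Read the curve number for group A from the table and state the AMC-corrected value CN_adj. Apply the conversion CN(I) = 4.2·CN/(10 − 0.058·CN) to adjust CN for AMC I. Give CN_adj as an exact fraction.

NRCS table: pasture, fair condition, soil group A → CN(II) = 49
CN(I) from CN(II)=49: (4.2·49)/(10 − 0.058·49) = 34300/1193 ≈ 28.751

CN_adj = 34300/1193 ≈ 28.751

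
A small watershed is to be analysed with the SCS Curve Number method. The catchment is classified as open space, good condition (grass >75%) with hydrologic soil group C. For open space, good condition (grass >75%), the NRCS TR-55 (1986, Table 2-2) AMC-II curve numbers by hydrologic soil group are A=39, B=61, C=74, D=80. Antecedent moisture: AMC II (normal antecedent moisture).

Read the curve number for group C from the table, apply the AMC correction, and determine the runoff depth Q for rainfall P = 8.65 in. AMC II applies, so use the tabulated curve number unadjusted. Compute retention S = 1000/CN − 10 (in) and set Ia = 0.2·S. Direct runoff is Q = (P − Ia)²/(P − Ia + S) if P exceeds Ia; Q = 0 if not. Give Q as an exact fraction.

NRCS table: open space, good condition (grass >75%), soil group C → CN(II) = 74
CN(II) = 74; AMC II needs no correction.
Max retention: S = 1000/74 − 10 = 130/37 in (≈ 3.514 in)
Ia = 0.2·(130/37) = 26/37 in ≈ 0.703 in
P − Ia = 8.650 − 0.703 = 5881/740 ≈ 7.947 in (> 0, runoff occurs)
Runoff Q = (P−Ia)²/(P−Ia+S) = (7.947)²/(7.947+3.514) = 34586161/6275940 ≈ 5.511 in

Q = 34586161/6275940 in ≈ 5.511 in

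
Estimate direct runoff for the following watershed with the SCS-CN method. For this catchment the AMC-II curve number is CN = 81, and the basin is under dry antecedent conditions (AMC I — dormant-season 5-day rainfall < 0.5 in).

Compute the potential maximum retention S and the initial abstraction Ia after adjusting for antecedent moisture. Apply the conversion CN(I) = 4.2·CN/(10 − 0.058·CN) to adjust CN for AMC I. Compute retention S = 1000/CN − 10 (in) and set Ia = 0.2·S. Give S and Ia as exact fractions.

S = 9500/1701 in ≈ 5.585 in; Ia = 1900/1701 in ≈ 1.117 in

Dry (AMC I): CN(I) = 4.2·81/(10 − 0.058·81) = (1701/5)/(2651/500) = 170100/2651 ≈ 64.164
Max retention: S = 1000/(170100/2651) − 10 = 9500/1701 in (≈ 5.585 in)
Initial abstraction Ia = S/5 = (9500/1701)/5 = 1900/1701 ≈ 1.117 in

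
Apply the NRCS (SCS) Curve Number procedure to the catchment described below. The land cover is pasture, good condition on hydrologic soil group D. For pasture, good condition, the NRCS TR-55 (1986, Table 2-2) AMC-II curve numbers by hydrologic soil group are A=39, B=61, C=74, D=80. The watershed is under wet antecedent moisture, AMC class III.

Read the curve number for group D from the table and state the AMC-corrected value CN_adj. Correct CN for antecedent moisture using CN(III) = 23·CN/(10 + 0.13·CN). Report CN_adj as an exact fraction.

NRCS table: pasture, good condition, soil group D → CN(II) = 80
Adjust CN=80 to AMC III: 23·80/(10 + 0.13·80) → 1840 ÷ (102/5) = 4600/51 ≈ 90.196

CN_adj = 4600/51 ≈ 90.196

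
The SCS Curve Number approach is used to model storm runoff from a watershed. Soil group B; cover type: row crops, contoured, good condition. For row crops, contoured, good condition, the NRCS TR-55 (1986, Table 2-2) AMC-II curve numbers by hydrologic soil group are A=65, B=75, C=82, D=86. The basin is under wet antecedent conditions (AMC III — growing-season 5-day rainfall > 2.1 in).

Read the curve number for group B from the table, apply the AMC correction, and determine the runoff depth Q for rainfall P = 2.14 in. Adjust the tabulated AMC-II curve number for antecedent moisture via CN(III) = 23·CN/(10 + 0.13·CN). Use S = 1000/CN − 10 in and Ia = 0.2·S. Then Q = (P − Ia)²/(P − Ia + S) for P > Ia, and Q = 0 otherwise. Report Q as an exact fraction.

NRCS table: row crops, contoured, good condition, soil group B → CN(II) = 75
Wet (AMC III): CN(III) = 23·75/(10 + 0.13·75) = 1725/(79/4) = 6900/79 ≈ 87.342
Max retention: S = 1000/(6900/79) − 10 = 100/69 in (≈ 1.449 in)
Initial abstraction Ia = S/5 = (100/69)/5 = 20/69 ≈ 0.290 in
Since P=2.140 > Ia=0.290: effective rainfall P−Ia = 6383/3450 in
Runoff Q = (P−Ia)²/(P−Ia+S) = (1.850)²/(1.850+1.449) = 40742689/39271350 ≈ 1.037 in

Q = 40742689/39271350 in ≈ 1.037 in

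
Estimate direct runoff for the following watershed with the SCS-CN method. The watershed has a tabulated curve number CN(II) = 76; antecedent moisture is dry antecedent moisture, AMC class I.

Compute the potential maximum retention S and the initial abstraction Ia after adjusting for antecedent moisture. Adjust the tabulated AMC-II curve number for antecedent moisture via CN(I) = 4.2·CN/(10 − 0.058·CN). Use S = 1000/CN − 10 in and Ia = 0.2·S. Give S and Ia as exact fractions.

S = 1000/133 in ≈ 7.519 in; Ia = 200/133 in ≈ 1.504 in

Adjust CN=76 to AMC I: 4.2·76/(10 − 0.058·76) → (1596/5) ÷ (699/125) = 13300/233 ≈ 57.082
Retention S: 1000/CN − 10 with CN=57.082 → S = 1000/133 ≈ 7.519 in
Initial abstraction Ia = S/5 = (1000/133)/5 = 200/133 ≈ 1.504 in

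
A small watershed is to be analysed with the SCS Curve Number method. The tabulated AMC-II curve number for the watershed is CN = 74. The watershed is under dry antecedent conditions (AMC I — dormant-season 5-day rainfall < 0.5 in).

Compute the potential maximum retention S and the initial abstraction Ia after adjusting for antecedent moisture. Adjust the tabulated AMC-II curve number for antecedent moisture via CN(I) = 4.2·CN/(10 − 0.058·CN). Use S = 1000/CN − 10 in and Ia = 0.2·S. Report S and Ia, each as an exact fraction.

S = 6500/777 in ≈ 8.366 in; Ia = 1300/777 in ≈ 1.673 in

CN(I) from CN(II)=74: (4.2·74)/(10 − 0.058·74) = 77700/1427 ≈ 54.450
Max retention: S = 1000/(77700/1427) − 10 = 6500/777 in (≈ 8.366 in)
Ia = 0.2S: 0.2·8.366 = 1.673 in (exactly 1300/777)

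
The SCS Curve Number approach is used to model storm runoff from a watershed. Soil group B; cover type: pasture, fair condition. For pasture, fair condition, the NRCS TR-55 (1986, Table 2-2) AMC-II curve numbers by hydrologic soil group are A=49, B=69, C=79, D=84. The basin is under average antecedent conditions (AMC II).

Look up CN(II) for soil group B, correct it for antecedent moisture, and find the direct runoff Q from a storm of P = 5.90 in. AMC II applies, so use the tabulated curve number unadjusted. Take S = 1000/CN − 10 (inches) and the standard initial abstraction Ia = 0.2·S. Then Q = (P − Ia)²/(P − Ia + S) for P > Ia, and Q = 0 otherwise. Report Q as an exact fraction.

Q = 11909401/4520190 in ≈ 2.635 in

NRCS table: pasture, fair condition, soil group B → CN(II) = 69
CN(II) = 69; AMC II needs no correction.
Max retention: S = 1000/69 − 10 = 310/69 in (≈ 4.493 in)
Ia = 0.2·(310/69) = 62/69 in ≈ 0.899 in
Since P=5.900 > Ia=0.899: effective rainfall P−Ia = 3451/690 in
Q = (3451/690)²/((3451/690) + 310/69) = (11909401/476100)/(6551/690) = 11909401/4520190 in ≈ 2.635 in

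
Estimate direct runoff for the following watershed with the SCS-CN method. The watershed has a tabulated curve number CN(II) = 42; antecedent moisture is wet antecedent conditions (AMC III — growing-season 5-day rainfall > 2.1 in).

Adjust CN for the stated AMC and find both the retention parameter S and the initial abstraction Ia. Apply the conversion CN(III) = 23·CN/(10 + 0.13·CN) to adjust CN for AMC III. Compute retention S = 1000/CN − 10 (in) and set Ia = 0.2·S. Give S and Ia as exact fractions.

Wet (AMC III): CN(III) = 23·42/(10 + 0.13·42) = 966/(773/50) = 48300/773 ≈ 62.484
Retention S: 1000/CN − 10 with CN=62.484 → S = 2900/483 ≈ 6.004 in
Ia = 0.2S: 0.2·6.004 = 1.201 in (exactly 580/483)

S = 2900/483 in ≈ 6.004 in; Ia = 580/483 in ≈ 1.201 in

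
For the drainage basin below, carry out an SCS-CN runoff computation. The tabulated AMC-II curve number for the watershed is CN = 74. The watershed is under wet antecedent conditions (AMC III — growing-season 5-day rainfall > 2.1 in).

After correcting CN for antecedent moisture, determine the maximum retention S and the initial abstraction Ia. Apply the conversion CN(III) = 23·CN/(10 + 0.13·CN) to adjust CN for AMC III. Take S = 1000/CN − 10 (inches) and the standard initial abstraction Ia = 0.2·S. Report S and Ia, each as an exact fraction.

Adjust CN=74 to AMC III: 23·74/(10 + 0.13·74) → 1702 ÷ (981/50) = 85100/981 ≈ 86.748
Max retention: S = 1000/(85100/981) − 10 = 1300/851 in (≈ 1.528 in)
Ia = 0.2S: 0.2·1.528 = 0.306 in (exactly 260/851)

S = 1300/851 in ≈ 1.528 in; Ia = 260/851 in ≈ 0.306 in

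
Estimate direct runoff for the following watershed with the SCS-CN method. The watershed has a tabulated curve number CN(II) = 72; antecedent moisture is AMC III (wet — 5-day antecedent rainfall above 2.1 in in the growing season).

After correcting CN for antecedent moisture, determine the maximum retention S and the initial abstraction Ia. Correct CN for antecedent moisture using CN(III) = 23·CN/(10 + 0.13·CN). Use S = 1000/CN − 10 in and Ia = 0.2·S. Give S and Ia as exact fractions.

S = 350/207 in ≈ 1.691 in; Ia = 70/207 in ≈ 0.338 in

Wet (AMC III): CN(III) = 23·72/(10 + 0.13·72) = 1656/(484/25) = 10350/121 ≈ 85.537
Retention S: 1000/CN − 10 with CN=85.537 → S = 350/207 ≈ 1.691 in
Initial abstraction Ia = S/5 = (350/207)/5 = 70/207 ≈ 0.338 in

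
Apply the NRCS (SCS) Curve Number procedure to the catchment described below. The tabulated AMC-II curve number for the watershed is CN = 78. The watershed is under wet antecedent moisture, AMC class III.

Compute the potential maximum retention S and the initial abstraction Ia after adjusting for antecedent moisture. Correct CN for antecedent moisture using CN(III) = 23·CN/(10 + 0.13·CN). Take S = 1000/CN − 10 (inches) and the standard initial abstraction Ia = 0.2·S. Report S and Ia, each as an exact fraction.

Wet (AMC III): CN(III) = 23·78/(10 + 0.13·78) = 1794/(1007/50) = 89700/1007 ≈ 89.076
Retention S: 1000/CN − 10 with CN=89.076 → S = 1100/897 ≈ 1.226 in
Ia = 0.2·(1100/897) = 220/897 in ≈ 0.245 in

S = 1100/897 in ≈ 1.226 in; Ia = 220/897 in ≈ 0.245 in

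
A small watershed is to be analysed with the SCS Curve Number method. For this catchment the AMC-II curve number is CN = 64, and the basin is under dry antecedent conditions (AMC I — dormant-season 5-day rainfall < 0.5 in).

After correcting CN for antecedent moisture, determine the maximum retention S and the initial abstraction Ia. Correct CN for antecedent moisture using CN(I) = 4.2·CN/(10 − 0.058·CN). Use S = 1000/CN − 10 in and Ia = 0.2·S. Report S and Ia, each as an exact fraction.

Dry (AMC I): CN(I) = 4.2·64/(10 − 0.058·64) = (1344/5)/(786/125) = 5600/131 ≈ 42.748
S = 1000/(5600/131) − 10 = 375/28 in ≈ 13.393 in
Ia = 0.2S: 0.2·13.393 = 2.679 in (exactly 75/28)

S = 375/28 in ≈ 13.393 in; Ia = 75/28 in ≈ 2.679 in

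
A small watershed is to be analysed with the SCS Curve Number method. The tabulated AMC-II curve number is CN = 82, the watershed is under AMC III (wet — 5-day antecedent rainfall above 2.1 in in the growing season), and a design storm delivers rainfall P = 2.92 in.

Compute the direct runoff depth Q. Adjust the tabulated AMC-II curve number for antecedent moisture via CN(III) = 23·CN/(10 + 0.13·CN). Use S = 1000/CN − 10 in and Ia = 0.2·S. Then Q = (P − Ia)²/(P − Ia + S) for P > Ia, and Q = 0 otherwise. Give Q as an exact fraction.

CN(III) from CN(II)=82: (23·82)/(10 + 0.13·82) = 94300/1033 ≈ 91.288
Retention S: 1000/CN − 10 with CN=91.288 → S = 900/943 ≈ 0.954 in
Initial abstraction Ia = S/5 = (900/943)/5 = 180/943 ≈ 0.191 in
Since P=2.920 > Ia=0.191: effective rainfall P−Ia = 64339/23575 in
Q = (64339/23575)²/((64339/23575) + 900/943) = (4139506921/555780625)/(86839/23575) = 4139506921/2047229425 in ≈ 2.022 in

Q = 4139506921/2047229425 in ≈ 2.022 in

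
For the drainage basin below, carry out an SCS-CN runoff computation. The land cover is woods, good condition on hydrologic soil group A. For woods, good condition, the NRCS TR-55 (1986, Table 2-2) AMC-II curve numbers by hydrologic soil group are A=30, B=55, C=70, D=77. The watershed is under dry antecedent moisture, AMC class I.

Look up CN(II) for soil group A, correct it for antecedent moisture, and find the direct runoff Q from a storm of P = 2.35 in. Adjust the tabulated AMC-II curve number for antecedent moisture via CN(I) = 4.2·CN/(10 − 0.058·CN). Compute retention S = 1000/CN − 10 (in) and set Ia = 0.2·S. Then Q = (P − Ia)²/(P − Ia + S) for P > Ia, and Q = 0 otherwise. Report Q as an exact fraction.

Q = 0 in ≈ 0.000 in

NRCS table: woods, good condition, soil group A → CN(II) = 30
Dry (AMC I): CN(I) = 4.2·30/(10 − 0.058·30) = 126/(413/50) = 900/59 ≈ 15.254
Retention S: 1000/CN − 10 with CN=15.254 → S = 500/9 ≈ 55.556 in
Ia = 0.2·(500/9) = 100/9 in ≈ 11.111 in
P = 2.350 ≤ Ia = 11.111 in: entire storm abstracted, Q = 0.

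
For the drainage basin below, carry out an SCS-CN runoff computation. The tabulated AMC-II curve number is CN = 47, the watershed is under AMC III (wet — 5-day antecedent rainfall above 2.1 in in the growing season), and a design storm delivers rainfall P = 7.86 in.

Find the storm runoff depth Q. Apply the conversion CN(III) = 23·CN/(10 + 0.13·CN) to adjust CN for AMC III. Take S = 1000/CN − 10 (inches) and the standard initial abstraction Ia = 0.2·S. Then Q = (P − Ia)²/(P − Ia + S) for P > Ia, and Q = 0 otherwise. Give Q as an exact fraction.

CN(III) from CN(II)=47: (23·47)/(10 + 0.13·47) = 108100/1611 ≈ 67.101
Retention S: 1000/CN − 10 with CN=67.101 → S = 5300/1081 ≈ 4.903 in
Ia = 0.2S: 0.2·4.903 = 0.981 in (exactly 1060/1081)
Since P=7.860 > Ia=0.981: effective rainfall P−Ia = 371833/54050 in
Q = (371833/54050)²/((371833/54050) + 5300/1081) = (138259779889/2921402500)/(636833/54050) = 138259779889/34420823650 in ≈ 4.017 in

Q = 138259779889/34420823650 in ≈ 4.017 in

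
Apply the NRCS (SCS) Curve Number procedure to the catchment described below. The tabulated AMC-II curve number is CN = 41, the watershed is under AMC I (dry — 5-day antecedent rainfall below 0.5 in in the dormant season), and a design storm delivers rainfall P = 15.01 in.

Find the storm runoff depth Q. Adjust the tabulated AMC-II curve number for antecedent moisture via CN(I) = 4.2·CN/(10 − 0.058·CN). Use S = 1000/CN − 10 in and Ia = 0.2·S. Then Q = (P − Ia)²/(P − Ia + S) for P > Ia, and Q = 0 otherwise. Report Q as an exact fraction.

CN(I) from CN(II)=41: (4.2·41)/(10 − 0.058·41) = 86100/3811 ≈ 22.592
Retention S: 1000/CN − 10 with CN=22.592 → S = 29500/861 ≈ 34.262 in
Ia = 0.2S: 0.2·34.262 = 6.852 in (exactly 5900/861)
Since P=15.010 > Ia=6.852: effective rainfall P−Ia = 702361/86100 in
Q = (702361/86100)²/((702361/86100) + 29500/861) = (493310974321/7413210000)/(3652361/86100) = 493310974321/314468282100 in ≈ 1.569 in

Q = 493310974321/314468282100 in ≈ 1.569 in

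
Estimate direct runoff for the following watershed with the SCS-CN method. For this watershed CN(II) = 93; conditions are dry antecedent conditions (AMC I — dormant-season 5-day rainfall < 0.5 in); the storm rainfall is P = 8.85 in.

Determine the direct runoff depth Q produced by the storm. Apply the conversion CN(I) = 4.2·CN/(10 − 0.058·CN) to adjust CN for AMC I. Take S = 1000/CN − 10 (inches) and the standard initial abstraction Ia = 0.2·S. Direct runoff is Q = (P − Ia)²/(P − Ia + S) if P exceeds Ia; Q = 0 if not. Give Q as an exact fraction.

Q = 2245148689/320197140 in ≈ 7.012 in

CN(I) from CN(II)=93: (4.2·93)/(10 − 0.058·93) = 27900/329 ≈ 84.802
Retention S: 1000/CN − 10 with CN=84.802 → S = 500/279 ≈ 1.792 in
Ia = 0.2·(500/279) = 100/279 in ≈ 0.358 in
Excess rainfall: 8.850 − 0.358 = 8.492 in; P > Ia so Q > 0
Q: (47383/5580)² ÷ (57383/5580) = 2245148689/320197140 in (≈ 7.012 in)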